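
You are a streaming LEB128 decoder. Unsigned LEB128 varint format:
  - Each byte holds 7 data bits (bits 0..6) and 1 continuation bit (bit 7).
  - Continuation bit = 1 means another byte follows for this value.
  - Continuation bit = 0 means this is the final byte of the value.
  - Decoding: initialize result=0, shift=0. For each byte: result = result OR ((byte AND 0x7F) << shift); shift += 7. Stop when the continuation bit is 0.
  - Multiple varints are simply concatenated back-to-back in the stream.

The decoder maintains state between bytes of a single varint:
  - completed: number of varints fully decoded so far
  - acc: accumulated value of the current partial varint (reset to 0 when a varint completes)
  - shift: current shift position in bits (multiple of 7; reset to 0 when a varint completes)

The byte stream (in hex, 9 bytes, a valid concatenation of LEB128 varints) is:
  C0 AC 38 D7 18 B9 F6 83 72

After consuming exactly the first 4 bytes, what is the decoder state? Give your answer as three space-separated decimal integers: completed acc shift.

byte[0]=0xC0 cont=1 payload=0x40: acc |= 64<<0 -> completed=0 acc=64 shift=7
byte[1]=0xAC cont=1 payload=0x2C: acc |= 44<<7 -> completed=0 acc=5696 shift=14
byte[2]=0x38 cont=0 payload=0x38: varint #1 complete (value=923200); reset -> completed=1 acc=0 shift=0
byte[3]=0xD7 cont=1 payload=0x57: acc |= 87<<0 -> completed=1 acc=87 shift=7

Answer: 1 87 7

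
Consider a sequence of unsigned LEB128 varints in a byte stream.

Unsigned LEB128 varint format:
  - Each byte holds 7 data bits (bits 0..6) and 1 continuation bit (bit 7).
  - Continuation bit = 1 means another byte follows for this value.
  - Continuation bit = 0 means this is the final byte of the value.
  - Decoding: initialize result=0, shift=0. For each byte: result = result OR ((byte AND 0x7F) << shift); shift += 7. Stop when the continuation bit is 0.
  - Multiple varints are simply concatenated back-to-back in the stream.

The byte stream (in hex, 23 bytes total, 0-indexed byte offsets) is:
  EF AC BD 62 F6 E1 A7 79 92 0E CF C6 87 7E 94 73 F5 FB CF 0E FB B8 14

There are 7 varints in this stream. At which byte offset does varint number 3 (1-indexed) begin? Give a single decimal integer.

Answer: 8

Derivation:
  byte[0]=0xEF cont=1 payload=0x6F=111: acc |= 111<<0 -> acc=111 shift=7
  byte[1]=0xAC cont=1 payload=0x2C=44: acc |= 44<<7 -> acc=5743 shift=14
  byte[2]=0xBD cont=1 payload=0x3D=61: acc |= 61<<14 -> acc=1005167 shift=21
  byte[3]=0x62 cont=0 payload=0x62=98: acc |= 98<<21 -> acc=206526063 shift=28 [end]
Varint 1: bytes[0:4] = EF AC BD 62 -> value 206526063 (4 byte(s))
  byte[4]=0xF6 cont=1 payload=0x76=118: acc |= 118<<0 -> acc=118 shift=7
  byte[5]=0xE1 cont=1 payload=0x61=97: acc |= 97<<7 -> acc=12534 shift=14
  byte[6]=0xA7 cont=1 payload=0x27=39: acc |= 39<<14 -> acc=651510 shift=21
  byte[7]=0x79 cont=0 payload=0x79=121: acc |= 121<<21 -> acc=254406902 shift=28 [end]
Varint 2: bytes[4:8] = F6 E1 A7 79 -> value 254406902 (4 byte(s))
  byte[8]=0x92 cont=1 payload=0x12=18: acc |= 18<<0 -> acc=18 shift=7
  byte[9]=0x0E cont=0 payload=0x0E=14: acc |= 14<<7 -> acc=1810 shift=14 [end]
Varint 3: bytes[8:10] = 92 0E -> value 1810 (2 byte(s))
  byte[10]=0xCF cont=1 payload=0x4F=79: acc |= 79<<0 -> acc=79 shift=7
  byte[11]=0xC6 cont=1 payload=0x46=70: acc |= 70<<7 -> acc=9039 shift=14
  byte[12]=0x87 cont=1 payload=0x07=7: acc |= 7<<14 -> acc=123727 shift=21
  byte[13]=0x7E cont=0 payload=0x7E=126: acc |= 126<<21 -> acc=264364879 shift=28 [end]
Varint 4: bytes[10:14] = CF C6 87 7E -> value 264364879 (4 byte(s))
  byte[14]=0x94 cont=1 payload=0x14=20: acc |= 20<<0 -> acc=20 shift=7
  byte[15]=0x73 cont=0 payload=0x73=115: acc |= 115<<7 -> acc=14740 shift=14 [end]
Varint 5: bytes[14:16] = 94 73 -> value 14740 (2 byte(s))
  byte[16]=0xF5 cont=1 payload=0x75=117: acc |= 117<<0 -> acc=117 shift=7
  byte[17]=0xFB cont=1 payload=0x7B=123: acc |= 123<<7 -> acc=15861 shift=14
  byte[18]=0xCF cont=1 payload=0x4F=79: acc |= 79<<14 -> acc=1310197 shift=21
  byte[19]=0x0E cont=0 payload=0x0E=14: acc |= 14<<21 -> acc=30670325 shift=28 [end]
Varint 6: bytes[16:20] = F5 FB CF 0E -> value 30670325 (4 byte(s))
  byte[20]=0xFB cont=1 payload=0x7B=123: acc |= 123<<0 -> acc=123 shift=7
  byte[21]=0xB8 cont=1 payload=0x38=56: acc |= 56<<7 -> acc=7291 shift=14
  byte[22]=0x14 cont=0 payload=0x14=20: acc |= 20<<14 -> acc=334971 shift=21 [end]
Varint 7: bytes[20:23] = FB B8 14 -> value 334971 (3 byte(s))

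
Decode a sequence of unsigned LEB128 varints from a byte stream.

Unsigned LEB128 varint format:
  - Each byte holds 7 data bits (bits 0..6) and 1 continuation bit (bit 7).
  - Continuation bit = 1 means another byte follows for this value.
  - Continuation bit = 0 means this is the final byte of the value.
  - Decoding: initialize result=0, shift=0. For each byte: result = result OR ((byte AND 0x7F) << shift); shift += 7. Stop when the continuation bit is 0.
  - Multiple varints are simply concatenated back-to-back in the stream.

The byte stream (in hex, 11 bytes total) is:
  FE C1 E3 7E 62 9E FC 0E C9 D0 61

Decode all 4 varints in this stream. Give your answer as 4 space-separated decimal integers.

Answer: 265871614 98 245278 1599561

Derivation:
  byte[0]=0xFE cont=1 payload=0x7E=126: acc |= 126<<0 -> acc=126 shift=7
  byte[1]=0xC1 cont=1 payload=0x41=65: acc |= 65<<7 -> acc=8446 shift=14
  byte[2]=0xE3 cont=1 payload=0x63=99: acc |= 99<<14 -> acc=1630462 shift=21
  byte[3]=0x7E cont=0 payload=0x7E=126: acc |= 126<<21 -> acc=265871614 shift=28 [end]
Varint 1: bytes[0:4] = FE C1 E3 7E -> value 265871614 (4 byte(s))
  byte[4]=0x62 cont=0 payload=0x62=98: acc |= 98<<0 -> acc=98 shift=7 [end]
Varint 2: bytes[4:5] = 62 -> value 98 (1 byte(s))
  byte[5]=0x9E cont=1 payload=0x1E=30: acc |= 30<<0 -> acc=30 shift=7
  byte[6]=0xFC cont=1 payload=0x7C=124: acc |= 124<<7 -> acc=15902 shift=14
  byte[7]=0x0E cont=0 payload=0x0E=14: acc |= 14<<14 -> acc=245278 shift=21 [end]
Varint 3: bytes[5:8] = 9E FC 0E -> value 245278 (3 byte(s))
  byte[8]=0xC9 cont=1 payload=0x49=73: acc |= 73<<0 -> acc=73 shift=7
  byte[9]=0xD0 cont=1 payload=0x50=80: acc |= 80<<7 -> acc=10313 shift=14
  byte[10]=0x61 cont=0 payload=0x61=97: acc |= 97<<14 -> acc=1599561 shift=21 [end]
Varint 4: bytes[8:11] = C9 D0 61 -> value 1599561 (3 byte(s))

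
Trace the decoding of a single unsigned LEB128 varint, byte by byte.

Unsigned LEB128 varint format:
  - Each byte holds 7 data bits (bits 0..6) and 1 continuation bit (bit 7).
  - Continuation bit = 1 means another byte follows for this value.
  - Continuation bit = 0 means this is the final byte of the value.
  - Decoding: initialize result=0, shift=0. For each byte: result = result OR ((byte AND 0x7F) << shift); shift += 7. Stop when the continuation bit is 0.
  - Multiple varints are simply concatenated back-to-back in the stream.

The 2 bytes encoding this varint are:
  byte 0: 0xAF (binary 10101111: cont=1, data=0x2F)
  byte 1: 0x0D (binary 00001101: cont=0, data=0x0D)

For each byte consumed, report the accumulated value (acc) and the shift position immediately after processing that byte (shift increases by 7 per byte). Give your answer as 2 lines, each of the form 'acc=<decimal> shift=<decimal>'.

Answer: acc=47 shift=7
acc=1711 shift=14

Derivation:
byte 0=0xAF: payload=0x2F=47, contrib = 47<<0 = 47; acc -> 47, shift -> 7
byte 1=0x0D: payload=0x0D=13, contrib = 13<<7 = 1664; acc -> 1711, shift -> 14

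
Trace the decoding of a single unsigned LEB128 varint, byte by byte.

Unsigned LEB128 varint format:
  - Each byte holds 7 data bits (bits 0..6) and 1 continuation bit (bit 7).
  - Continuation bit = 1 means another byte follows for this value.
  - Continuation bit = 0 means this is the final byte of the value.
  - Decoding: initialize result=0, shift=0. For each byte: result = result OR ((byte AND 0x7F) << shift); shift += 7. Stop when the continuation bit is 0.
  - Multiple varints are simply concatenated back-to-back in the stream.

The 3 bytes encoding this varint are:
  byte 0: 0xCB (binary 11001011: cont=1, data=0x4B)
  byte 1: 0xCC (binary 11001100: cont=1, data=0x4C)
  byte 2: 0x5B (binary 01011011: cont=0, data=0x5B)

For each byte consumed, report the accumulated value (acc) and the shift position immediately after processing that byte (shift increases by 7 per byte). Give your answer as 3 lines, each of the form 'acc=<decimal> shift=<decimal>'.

Answer: acc=75 shift=7
acc=9803 shift=14
acc=1500747 shift=21

Derivation:
byte 0=0xCB: payload=0x4B=75, contrib = 75<<0 = 75; acc -> 75, shift -> 7
byte 1=0xCC: payload=0x4C=76, contrib = 76<<7 = 9728; acc -> 9803, shift -> 14
byte 2=0x5B: payload=0x5B=91, contrib = 91<<14 = 1490944; acc -> 1500747, shift -> 21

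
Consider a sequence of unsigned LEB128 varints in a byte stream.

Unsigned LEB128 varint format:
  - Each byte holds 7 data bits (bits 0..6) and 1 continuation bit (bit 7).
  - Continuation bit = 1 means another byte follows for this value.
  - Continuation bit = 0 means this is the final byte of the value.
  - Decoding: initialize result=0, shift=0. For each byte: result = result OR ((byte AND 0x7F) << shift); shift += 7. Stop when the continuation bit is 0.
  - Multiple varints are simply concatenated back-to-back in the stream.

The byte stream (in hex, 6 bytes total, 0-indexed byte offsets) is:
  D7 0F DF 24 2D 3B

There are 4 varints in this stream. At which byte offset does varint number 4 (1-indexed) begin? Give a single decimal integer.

Answer: 5

Derivation:
  byte[0]=0xD7 cont=1 payload=0x57=87: acc |= 87<<0 -> acc=87 shift=7
  byte[1]=0x0F cont=0 payload=0x0F=15: acc |= 15<<7 -> acc=2007 shift=14 [end]
Varint 1: bytes[0:2] = D7 0F -> value 2007 (2 byte(s))
  byte[2]=0xDF cont=1 payload=0x5F=95: acc |= 95<<0 -> acc=95 shift=7
  byte[3]=0x24 cont=0 payload=0x24=36: acc |= 36<<7 -> acc=4703 shift=14 [end]
Varint 2: bytes[2:4] = DF 24 -> value 4703 (2 byte(s))
  byte[4]=0x2D cont=0 payload=0x2D=45: acc |= 45<<0 -> acc=45 shift=7 [end]
Varint 3: bytes[4:5] = 2D -> value 45 (1 byte(s))
  byte[5]=0x3B cont=0 payload=0x3B=59: acc |= 59<<0 -> acc=59 shift=7 [end]
Varint 4: bytes[5:6] = 3B -> value 59 (1 byte(s))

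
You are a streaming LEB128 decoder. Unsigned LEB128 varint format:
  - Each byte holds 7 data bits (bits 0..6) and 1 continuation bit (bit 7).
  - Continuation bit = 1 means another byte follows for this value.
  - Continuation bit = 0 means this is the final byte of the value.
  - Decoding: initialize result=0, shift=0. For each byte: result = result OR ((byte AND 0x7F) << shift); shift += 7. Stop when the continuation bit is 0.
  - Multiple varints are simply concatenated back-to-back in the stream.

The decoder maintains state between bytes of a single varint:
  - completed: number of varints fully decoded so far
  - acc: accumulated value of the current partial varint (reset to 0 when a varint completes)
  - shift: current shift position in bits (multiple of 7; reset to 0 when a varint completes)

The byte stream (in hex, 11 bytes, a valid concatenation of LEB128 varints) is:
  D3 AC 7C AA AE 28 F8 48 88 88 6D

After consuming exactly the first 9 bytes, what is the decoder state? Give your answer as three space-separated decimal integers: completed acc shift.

Answer: 3 8 7

Derivation:
byte[0]=0xD3 cont=1 payload=0x53: acc |= 83<<0 -> completed=0 acc=83 shift=7
byte[1]=0xAC cont=1 payload=0x2C: acc |= 44<<7 -> completed=0 acc=5715 shift=14
byte[2]=0x7C cont=0 payload=0x7C: varint #1 complete (value=2037331); reset -> completed=1 acc=0 shift=0
byte[3]=0xAA cont=1 payload=0x2A: acc |= 42<<0 -> completed=1 acc=42 shift=7
byte[4]=0xAE cont=1 payload=0x2E: acc |= 46<<7 -> completed=1 acc=5930 shift=14
byte[5]=0x28 cont=0 payload=0x28: varint #2 complete (value=661290); reset -> completed=2 acc=0 shift=0
byte[6]=0xF8 cont=1 payload=0x78: acc |= 120<<0 -> completed=2 acc=120 shift=7
byte[7]=0x48 cont=0 payload=0x48: varint #3 complete (value=9336); reset -> completed=3 acc=0 shift=0
byte[8]=0x88 cont=1 payload=0x08: acc |= 8<<0 -> completed=3 acc=8 shift=7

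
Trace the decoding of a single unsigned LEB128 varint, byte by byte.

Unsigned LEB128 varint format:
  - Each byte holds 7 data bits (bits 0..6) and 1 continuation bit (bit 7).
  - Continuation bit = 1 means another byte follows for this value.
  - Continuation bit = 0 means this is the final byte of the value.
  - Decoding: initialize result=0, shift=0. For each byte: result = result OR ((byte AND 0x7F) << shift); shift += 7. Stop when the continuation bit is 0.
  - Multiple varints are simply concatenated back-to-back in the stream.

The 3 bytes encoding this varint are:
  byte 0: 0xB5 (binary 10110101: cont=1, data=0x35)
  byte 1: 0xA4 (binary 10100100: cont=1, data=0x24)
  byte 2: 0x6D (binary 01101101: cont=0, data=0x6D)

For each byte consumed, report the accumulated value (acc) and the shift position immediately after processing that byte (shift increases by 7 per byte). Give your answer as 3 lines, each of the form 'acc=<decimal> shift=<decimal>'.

byte 0=0xB5: payload=0x35=53, contrib = 53<<0 = 53; acc -> 53, shift -> 7
byte 1=0xA4: payload=0x24=36, contrib = 36<<7 = 4608; acc -> 4661, shift -> 14
byte 2=0x6D: payload=0x6D=109, contrib = 109<<14 = 1785856; acc -> 1790517, shift -> 21

Answer: acc=53 shift=7
acc=4661 shift=14
acc=1790517 shift=21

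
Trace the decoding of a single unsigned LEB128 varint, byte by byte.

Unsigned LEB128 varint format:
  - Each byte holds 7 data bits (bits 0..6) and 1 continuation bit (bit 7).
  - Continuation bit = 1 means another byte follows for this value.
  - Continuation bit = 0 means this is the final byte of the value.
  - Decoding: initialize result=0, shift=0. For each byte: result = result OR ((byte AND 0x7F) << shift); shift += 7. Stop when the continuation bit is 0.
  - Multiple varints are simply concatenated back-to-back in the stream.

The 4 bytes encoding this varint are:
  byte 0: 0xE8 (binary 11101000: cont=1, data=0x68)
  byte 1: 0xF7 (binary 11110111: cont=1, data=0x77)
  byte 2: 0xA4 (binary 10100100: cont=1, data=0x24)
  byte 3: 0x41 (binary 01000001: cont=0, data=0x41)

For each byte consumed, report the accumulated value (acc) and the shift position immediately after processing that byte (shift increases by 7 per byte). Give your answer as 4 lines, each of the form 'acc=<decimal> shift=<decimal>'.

byte 0=0xE8: payload=0x68=104, contrib = 104<<0 = 104; acc -> 104, shift -> 7
byte 1=0xF7: payload=0x77=119, contrib = 119<<7 = 15232; acc -> 15336, shift -> 14
byte 2=0xA4: payload=0x24=36, contrib = 36<<14 = 589824; acc -> 605160, shift -> 21
byte 3=0x41: payload=0x41=65, contrib = 65<<21 = 136314880; acc -> 136920040, shift -> 28

Answer: acc=104 shift=7
acc=15336 shift=14
acc=605160 shift=21
acc=136920040 shift=28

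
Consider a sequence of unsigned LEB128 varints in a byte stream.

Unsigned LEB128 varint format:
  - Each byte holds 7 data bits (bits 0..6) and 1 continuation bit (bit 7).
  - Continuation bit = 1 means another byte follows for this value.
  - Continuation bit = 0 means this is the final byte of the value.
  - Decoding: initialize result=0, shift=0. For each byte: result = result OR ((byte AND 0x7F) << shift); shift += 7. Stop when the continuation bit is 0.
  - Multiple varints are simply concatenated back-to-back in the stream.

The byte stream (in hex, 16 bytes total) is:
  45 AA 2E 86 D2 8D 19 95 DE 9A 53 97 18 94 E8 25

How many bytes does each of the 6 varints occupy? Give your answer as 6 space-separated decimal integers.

  byte[0]=0x45 cont=0 payload=0x45=69: acc |= 69<<0 -> acc=69 shift=7 [end]
Varint 1: bytes[0:1] = 45 -> value 69 (1 byte(s))
  byte[1]=0xAA cont=1 payload=0x2A=42: acc |= 42<<0 -> acc=42 shift=7
  byte[2]=0x2E cont=0 payload=0x2E=46: acc |= 46<<7 -> acc=5930 shift=14 [end]
Varint 2: bytes[1:3] = AA 2E -> value 5930 (2 byte(s))
  byte[3]=0x86 cont=1 payload=0x06=6: acc |= 6<<0 -> acc=6 shift=7
  byte[4]=0xD2 cont=1 payload=0x52=82: acc |= 82<<7 -> acc=10502 shift=14
  byte[5]=0x8D cont=1 payload=0x0D=13: acc |= 13<<14 -> acc=223494 shift=21
  byte[6]=0x19 cont=0 payload=0x19=25: acc |= 25<<21 -> acc=52652294 shift=28 [end]
Varint 3: bytes[3:7] = 86 D2 8D 19 -> value 52652294 (4 byte(s))
  byte[7]=0x95 cont=1 payload=0x15=21: acc |= 21<<0 -> acc=21 shift=7
  byte[8]=0xDE cont=1 payload=0x5E=94: acc |= 94<<7 -> acc=12053 shift=14
  byte[9]=0x9A cont=1 payload=0x1A=26: acc |= 26<<14 -> acc=438037 shift=21
  byte[10]=0x53 cont=0 payload=0x53=83: acc |= 83<<21 -> acc=174501653 shift=28 [end]
Varint 4: bytes[7:11] = 95 DE 9A 53 -> value 174501653 (4 byte(s))
  byte[11]=0x97 cont=1 payload=0x17=23: acc |= 23<<0 -> acc=23 shift=7
  byte[12]=0x18 cont=0 payload=0x18=24: acc |= 24<<7 -> acc=3095 shift=14 [end]
Varint 5: bytes[11:13] = 97 18 -> value 3095 (2 byte(s))
  byte[13]=0x94 cont=1 payload=0x14=20: acc |= 20<<0 -> acc=20 shift=7
  byte[14]=0xE8 cont=1 payload=0x68=104: acc |= 104<<7 -> acc=13332 shift=14
  byte[15]=0x25 cont=0 payload=0x25=37: acc |= 37<<14 -> acc=619540 shift=21 [end]
Varint 6: bytes[13:16] = 94 E8 25 -> value 619540 (3 byte(s))

Answer: 1 2 4 4 2 3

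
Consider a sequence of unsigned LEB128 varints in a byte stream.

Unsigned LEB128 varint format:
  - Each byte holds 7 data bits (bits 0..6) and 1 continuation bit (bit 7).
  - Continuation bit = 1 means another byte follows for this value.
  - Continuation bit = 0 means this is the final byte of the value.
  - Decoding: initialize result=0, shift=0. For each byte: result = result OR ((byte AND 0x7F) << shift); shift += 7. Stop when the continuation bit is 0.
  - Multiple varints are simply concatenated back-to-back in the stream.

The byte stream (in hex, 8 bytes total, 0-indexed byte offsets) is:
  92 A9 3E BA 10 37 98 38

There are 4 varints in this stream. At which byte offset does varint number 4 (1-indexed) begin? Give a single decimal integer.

Answer: 6

Derivation:
  byte[0]=0x92 cont=1 payload=0x12=18: acc |= 18<<0 -> acc=18 shift=7
  byte[1]=0xA9 cont=1 payload=0x29=41: acc |= 41<<7 -> acc=5266 shift=14
  byte[2]=0x3E cont=0 payload=0x3E=62: acc |= 62<<14 -> acc=1021074 shift=21 [end]
Varint 1: bytes[0:3] = 92 A9 3E -> value 1021074 (3 byte(s))
  byte[3]=0xBA cont=1 payload=0x3A=58: acc |= 58<<0 -> acc=58 shift=7
  byte[4]=0x10 cont=0 payload=0x10=16: acc |= 16<<7 -> acc=2106 shift=14 [end]
Varint 2: bytes[3:5] = BA 10 -> value 2106 (2 byte(s))
  byte[5]=0x37 cont=0 payload=0x37=55: acc |= 55<<0 -> acc=55 shift=7 [end]
Varint 3: bytes[5:6] = 37 -> value 55 (1 byte(s))
  byte[6]=0x98 cont=1 payload=0x18=24: acc |= 24<<0 -> acc=24 shift=7
  byte[7]=0x38 cont=0 payload=0x38=56: acc |= 56<<7 -> acc=7192 shift=14 [end]
Varint 4: bytes[6:8] = 98 38 -> value 7192 (2 byte(s))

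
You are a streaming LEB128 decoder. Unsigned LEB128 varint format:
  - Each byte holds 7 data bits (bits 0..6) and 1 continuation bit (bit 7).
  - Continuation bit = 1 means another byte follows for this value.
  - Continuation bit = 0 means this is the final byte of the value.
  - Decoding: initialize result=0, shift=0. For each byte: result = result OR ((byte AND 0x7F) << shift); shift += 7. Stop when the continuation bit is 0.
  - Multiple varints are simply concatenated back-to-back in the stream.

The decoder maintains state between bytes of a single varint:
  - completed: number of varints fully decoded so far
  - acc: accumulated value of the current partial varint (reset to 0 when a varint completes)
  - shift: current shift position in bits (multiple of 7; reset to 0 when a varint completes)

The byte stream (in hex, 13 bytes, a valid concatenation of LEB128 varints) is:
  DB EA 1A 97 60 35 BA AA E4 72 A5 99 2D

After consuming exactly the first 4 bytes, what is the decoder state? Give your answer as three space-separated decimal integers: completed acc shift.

byte[0]=0xDB cont=1 payload=0x5B: acc |= 91<<0 -> completed=0 acc=91 shift=7
byte[1]=0xEA cont=1 payload=0x6A: acc |= 106<<7 -> completed=0 acc=13659 shift=14
byte[2]=0x1A cont=0 payload=0x1A: varint #1 complete (value=439643); reset -> completed=1 acc=0 shift=0
byte[3]=0x97 cont=1 payload=0x17: acc |= 23<<0 -> completed=1 acc=23 shift=7

Answer: 1 23 7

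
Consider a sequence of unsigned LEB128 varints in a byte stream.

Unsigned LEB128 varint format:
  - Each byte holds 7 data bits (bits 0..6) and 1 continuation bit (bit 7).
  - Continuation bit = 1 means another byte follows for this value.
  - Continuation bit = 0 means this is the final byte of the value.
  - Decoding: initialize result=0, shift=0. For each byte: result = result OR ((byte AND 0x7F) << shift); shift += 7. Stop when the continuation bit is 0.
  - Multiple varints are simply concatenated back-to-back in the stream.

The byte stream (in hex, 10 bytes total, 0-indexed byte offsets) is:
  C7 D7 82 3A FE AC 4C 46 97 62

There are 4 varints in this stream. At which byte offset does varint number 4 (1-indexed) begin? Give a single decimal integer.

Answer: 8

Derivation:
  byte[0]=0xC7 cont=1 payload=0x47=71: acc |= 71<<0 -> acc=71 shift=7
  byte[1]=0xD7 cont=1 payload=0x57=87: acc |= 87<<7 -> acc=11207 shift=14
  byte[2]=0x82 cont=1 payload=0x02=2: acc |= 2<<14 -> acc=43975 shift=21
  byte[3]=0x3A cont=0 payload=0x3A=58: acc |= 58<<21 -> acc=121678791 shift=28 [end]
Varint 1: bytes[0:4] = C7 D7 82 3A -> value 121678791 (4 byte(s))
  byte[4]=0xFE cont=1 payload=0x7E=126: acc |= 126<<0 -> acc=126 shift=7
  byte[5]=0xAC cont=1 payload=0x2C=44: acc |= 44<<7 -> acc=5758 shift=14
  byte[6]=0x4C cont=0 payload=0x4C=76: acc |= 76<<14 -> acc=1250942 shift=21 [end]
Varint 2: bytes[4:7] = FE AC 4C -> value 1250942 (3 byte(s))
  byte[7]=0x46 cont=0 payload=0x46=70: acc |= 70<<0 -> acc=70 shift=7 [end]
Varint 3: bytes[7:8] = 46 -> value 70 (1 byte(s))
  byte[8]=0x97 cont=1 payload=0x17=23: acc |= 23<<0 -> acc=23 shift=7
  byte[9]=0x62 cont=0 payload=0x62=98: acc |= 98<<7 -> acc=12567 shift=14 [end]
Varint 4: bytes[8:10] = 97 62 -> value 12567 (2 byte(s))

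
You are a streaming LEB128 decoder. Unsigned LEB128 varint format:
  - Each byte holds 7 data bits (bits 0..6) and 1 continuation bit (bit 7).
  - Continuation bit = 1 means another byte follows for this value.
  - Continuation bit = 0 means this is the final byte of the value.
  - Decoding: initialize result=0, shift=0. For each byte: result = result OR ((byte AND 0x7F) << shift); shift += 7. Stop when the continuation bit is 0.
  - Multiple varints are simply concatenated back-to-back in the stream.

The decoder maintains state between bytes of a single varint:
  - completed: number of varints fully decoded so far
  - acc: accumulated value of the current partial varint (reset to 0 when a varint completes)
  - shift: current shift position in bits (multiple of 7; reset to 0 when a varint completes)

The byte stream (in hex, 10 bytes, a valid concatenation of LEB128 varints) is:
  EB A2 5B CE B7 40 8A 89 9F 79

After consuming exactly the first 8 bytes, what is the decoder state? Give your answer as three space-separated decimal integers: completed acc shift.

Answer: 2 1162 14

Derivation:
byte[0]=0xEB cont=1 payload=0x6B: acc |= 107<<0 -> completed=0 acc=107 shift=7
byte[1]=0xA2 cont=1 payload=0x22: acc |= 34<<7 -> completed=0 acc=4459 shift=14
byte[2]=0x5B cont=0 payload=0x5B: varint #1 complete (value=1495403); reset -> completed=1 acc=0 shift=0
byte[3]=0xCE cont=1 payload=0x4E: acc |= 78<<0 -> completed=1 acc=78 shift=7
byte[4]=0xB7 cont=1 payload=0x37: acc |= 55<<7 -> completed=1 acc=7118 shift=14
byte[5]=0x40 cont=0 payload=0x40: varint #2 complete (value=1055694); reset -> completed=2 acc=0 shift=0
byte[6]=0x8A cont=1 payload=0x0A: acc |= 10<<0 -> completed=2 acc=10 shift=7
byte[7]=0x89 cont=1 payload=0x09: acc |= 9<<7 -> completed=2 acc=1162 shift=14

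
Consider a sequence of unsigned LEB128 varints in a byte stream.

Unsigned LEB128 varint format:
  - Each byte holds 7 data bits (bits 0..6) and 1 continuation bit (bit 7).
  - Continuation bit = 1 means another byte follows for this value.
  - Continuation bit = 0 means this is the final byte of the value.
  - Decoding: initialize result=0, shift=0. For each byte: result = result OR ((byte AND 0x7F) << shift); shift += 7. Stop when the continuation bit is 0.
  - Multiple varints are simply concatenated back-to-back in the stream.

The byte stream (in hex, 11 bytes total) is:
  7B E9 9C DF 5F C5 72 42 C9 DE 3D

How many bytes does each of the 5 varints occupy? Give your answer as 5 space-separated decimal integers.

  byte[0]=0x7B cont=0 payload=0x7B=123: acc |= 123<<0 -> acc=123 shift=7 [end]
Varint 1: bytes[0:1] = 7B -> value 123 (1 byte(s))
  byte[1]=0xE9 cont=1 payload=0x69=105: acc |= 105<<0 -> acc=105 shift=7
  byte[2]=0x9C cont=1 payload=0x1C=28: acc |= 28<<7 -> acc=3689 shift=14
  byte[3]=0xDF cont=1 payload=0x5F=95: acc |= 95<<14 -> acc=1560169 shift=21
  byte[4]=0x5F cont=0 payload=0x5F=95: acc |= 95<<21 -> acc=200789609 shift=28 [end]
Varint 2: bytes[1:5] = E9 9C DF 5F -> value 200789609 (4 byte(s))
  byte[5]=0xC5 cont=1 payload=0x45=69: acc |= 69<<0 -> acc=69 shift=7
  byte[6]=0x72 cont=0 payload=0x72=114: acc |= 114<<7 -> acc=14661 shift=14 [end]
Varint 3: bytes[5:7] = C5 72 -> value 14661 (2 byte(s))
  byte[7]=0x42 cont=0 payload=0x42=66: acc |= 66<<0 -> acc=66 shift=7 [end]
Varint 4: bytes[7:8] = 42 -> value 66 (1 byte(s))
  byte[8]=0xC9 cont=1 payload=0x49=73: acc |= 73<<0 -> acc=73 shift=7
  byte[9]=0xDE cont=1 payload=0x5E=94: acc |= 94<<7 -> acc=12105 shift=14
  byte[10]=0x3D cont=0 payload=0x3D=61: acc |= 61<<14 -> acc=1011529 shift=21 [end]
Varint 5: bytes[8:11] = C9 DE 3D -> value 1011529 (3 byte(s))

Answer: 1 4 2 1 3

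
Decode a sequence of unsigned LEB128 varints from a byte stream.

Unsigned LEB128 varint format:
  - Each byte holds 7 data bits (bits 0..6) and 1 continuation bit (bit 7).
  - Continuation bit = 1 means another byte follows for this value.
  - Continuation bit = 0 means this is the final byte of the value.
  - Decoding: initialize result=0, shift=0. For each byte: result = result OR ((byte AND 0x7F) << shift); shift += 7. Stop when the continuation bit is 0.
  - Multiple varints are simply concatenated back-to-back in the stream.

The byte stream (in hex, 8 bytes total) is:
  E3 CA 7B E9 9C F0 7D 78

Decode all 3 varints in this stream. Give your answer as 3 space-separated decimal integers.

Answer: 2024803 263982697 120

Derivation:
  byte[0]=0xE3 cont=1 payload=0x63=99: acc |= 99<<0 -> acc=99 shift=7
  byte[1]=0xCA cont=1 payload=0x4A=74: acc |= 74<<7 -> acc=9571 shift=14
  byte[2]=0x7B cont=0 payload=0x7B=123: acc |= 123<<14 -> acc=2024803 shift=21 [end]
Varint 1: bytes[0:3] = E3 CA 7B -> value 2024803 (3 byte(s))
  byte[3]=0xE9 cont=1 payload=0x69=105: acc |= 105<<0 -> acc=105 shift=7
  byte[4]=0x9C cont=1 payload=0x1C=28: acc |= 28<<7 -> acc=3689 shift=14
  byte[5]=0xF0 cont=1 payload=0x70=112: acc |= 112<<14 -> acc=1838697 shift=21
  byte[6]=0x7D cont=0 payload=0x7D=125: acc |= 125<<21 -> acc=263982697 shift=28 [end]
Varint 2: bytes[3:7] = E9 9C F0 7D -> value 263982697 (4 byte(s))
  byte[7]=0x78 cont=0 payload=0x78=120: acc |= 120<<0 -> acc=120 shift=7 [end]
Varint 3: bytes[7:8] = 78 -> value 120 (1 byte(s))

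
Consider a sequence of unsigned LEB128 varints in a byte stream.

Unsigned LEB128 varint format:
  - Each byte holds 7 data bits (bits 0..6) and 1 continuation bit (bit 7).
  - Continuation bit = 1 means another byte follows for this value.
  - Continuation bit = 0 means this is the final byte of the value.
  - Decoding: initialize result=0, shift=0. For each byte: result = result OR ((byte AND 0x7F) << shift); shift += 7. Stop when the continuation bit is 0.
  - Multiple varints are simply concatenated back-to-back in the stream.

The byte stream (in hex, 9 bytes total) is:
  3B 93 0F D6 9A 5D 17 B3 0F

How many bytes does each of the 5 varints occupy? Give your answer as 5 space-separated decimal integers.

Answer: 1 2 3 1 2

Derivation:
  byte[0]=0x3B cont=0 payload=0x3B=59: acc |= 59<<0 -> acc=59 shift=7 [end]
Varint 1: bytes[0:1] = 3B -> value 59 (1 byte(s))
  byte[1]=0x93 cont=1 payload=0x13=19: acc |= 19<<0 -> acc=19 shift=7
  byte[2]=0x0F cont=0 payload=0x0F=15: acc |= 15<<7 -> acc=1939 shift=14 [end]
Varint 2: bytes[1:3] = 93 0F -> value 1939 (2 byte(s))
  byte[3]=0xD6 cont=1 payload=0x56=86: acc |= 86<<0 -> acc=86 shift=7
  byte[4]=0x9A cont=1 payload=0x1A=26: acc |= 26<<7 -> acc=3414 shift=14
  byte[5]=0x5D cont=0 payload=0x5D=93: acc |= 93<<14 -> acc=1527126 shift=21 [end]
Varint 3: bytes[3:6] = D6 9A 5D -> value 1527126 (3 byte(s))
  byte[6]=0x17 cont=0 payload=0x17=23: acc |= 23<<0 -> acc=23 shift=7 [end]
Varint 4: bytes[6:7] = 17 -> value 23 (1 byte(s))
  byte[7]=0xB3 cont=1 payload=0x33=51: acc |= 51<<0 -> acc=51 shift=7
  byte[8]=0x0F cont=0 payload=0x0F=15: acc |= 15<<7 -> acc=1971 shift=14 [end]
Varint 5: bytes[7:9] = B3 0F -> value 1971 (2 byte(s))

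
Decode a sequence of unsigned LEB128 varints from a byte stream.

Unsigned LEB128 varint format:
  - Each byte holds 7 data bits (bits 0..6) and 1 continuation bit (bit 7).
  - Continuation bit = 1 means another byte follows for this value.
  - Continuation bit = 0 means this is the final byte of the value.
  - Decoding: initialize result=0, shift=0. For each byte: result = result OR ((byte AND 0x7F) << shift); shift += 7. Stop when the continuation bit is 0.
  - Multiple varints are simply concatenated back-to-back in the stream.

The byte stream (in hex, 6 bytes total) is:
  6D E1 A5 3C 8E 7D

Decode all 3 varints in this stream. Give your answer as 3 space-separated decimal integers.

  byte[0]=0x6D cont=0 payload=0x6D=109: acc |= 109<<0 -> acc=109 shift=7 [end]
Varint 1: bytes[0:1] = 6D -> value 109 (1 byte(s))
  byte[1]=0xE1 cont=1 payload=0x61=97: acc |= 97<<0 -> acc=97 shift=7
  byte[2]=0xA5 cont=1 payload=0x25=37: acc |= 37<<7 -> acc=4833 shift=14
  byte[3]=0x3C cont=0 payload=0x3C=60: acc |= 60<<14 -> acc=987873 shift=21 [end]
Varint 2: bytes[1:4] = E1 A5 3C -> value 987873 (3 byte(s))
  byte[4]=0x8E cont=1 payload=0x0E=14: acc |= 14<<0 -> acc=14 shift=7
  byte[5]=0x7D cont=0 payload=0x7D=125: acc |= 125<<7 -> acc=16014 shift=14 [end]
Varint 3: bytes[4:6] = 8E 7D -> value 16014 (2 byte(s))

Answer: 109 987873 16014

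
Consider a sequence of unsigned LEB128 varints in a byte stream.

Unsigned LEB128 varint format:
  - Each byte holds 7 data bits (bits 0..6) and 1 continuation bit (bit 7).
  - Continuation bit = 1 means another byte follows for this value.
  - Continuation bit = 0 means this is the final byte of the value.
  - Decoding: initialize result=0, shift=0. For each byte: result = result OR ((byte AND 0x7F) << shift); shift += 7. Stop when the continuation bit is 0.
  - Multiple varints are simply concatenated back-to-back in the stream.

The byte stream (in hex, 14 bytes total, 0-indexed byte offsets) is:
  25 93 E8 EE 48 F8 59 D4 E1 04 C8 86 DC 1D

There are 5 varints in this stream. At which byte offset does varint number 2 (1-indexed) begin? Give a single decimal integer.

  byte[0]=0x25 cont=0 payload=0x25=37: acc |= 37<<0 -> acc=37 shift=7 [end]
Varint 1: bytes[0:1] = 25 -> value 37 (1 byte(s))
  byte[1]=0x93 cont=1 payload=0x13=19: acc |= 19<<0 -> acc=19 shift=7
  byte[2]=0xE8 cont=1 payload=0x68=104: acc |= 104<<7 -> acc=13331 shift=14
  byte[3]=0xEE cont=1 payload=0x6E=110: acc |= 110<<14 -> acc=1815571 shift=21
  byte[4]=0x48 cont=0 payload=0x48=72: acc |= 72<<21 -> acc=152810515 shift=28 [end]
Varint 2: bytes[1:5] = 93 E8 EE 48 -> value 152810515 (4 byte(s))
  byte[5]=0xF8 cont=1 payload=0x78=120: acc |= 120<<0 -> acc=120 shift=7
  byte[6]=0x59 cont=0 payload=0x59=89: acc |= 89<<7 -> acc=11512 shift=14 [end]
Varint 3: bytes[5:7] = F8 59 -> value 11512 (2 byte(s))
  byte[7]=0xD4 cont=1 payload=0x54=84: acc |= 84<<0 -> acc=84 shift=7
  byte[8]=0xE1 cont=1 payload=0x61=97: acc |= 97<<7 -> acc=12500 shift=14
  byte[9]=0x04 cont=0 payload=0x04=4: acc |= 4<<14 -> acc=78036 shift=21 [end]
Varint 4: bytes[7:10] = D4 E1 04 -> value 78036 (3 byte(s))
  byte[10]=0xC8 cont=1 payload=0x48=72: acc |= 72<<0 -> acc=72 shift=7
  byte[11]=0x86 cont=1 payload=0x06=6: acc |= 6<<7 -> acc=840 shift=14
  byte[12]=0xDC cont=1 payload=0x5C=92: acc |= 92<<14 -> acc=1508168 shift=21
  byte[13]=0x1D cont=0 payload=0x1D=29: acc |= 29<<21 -> acc=62325576 shift=28 [end]
Varint 5: bytes[10:14] = C8 86 DC 1D -> value 62325576 (4 byte(s))

Answer: 1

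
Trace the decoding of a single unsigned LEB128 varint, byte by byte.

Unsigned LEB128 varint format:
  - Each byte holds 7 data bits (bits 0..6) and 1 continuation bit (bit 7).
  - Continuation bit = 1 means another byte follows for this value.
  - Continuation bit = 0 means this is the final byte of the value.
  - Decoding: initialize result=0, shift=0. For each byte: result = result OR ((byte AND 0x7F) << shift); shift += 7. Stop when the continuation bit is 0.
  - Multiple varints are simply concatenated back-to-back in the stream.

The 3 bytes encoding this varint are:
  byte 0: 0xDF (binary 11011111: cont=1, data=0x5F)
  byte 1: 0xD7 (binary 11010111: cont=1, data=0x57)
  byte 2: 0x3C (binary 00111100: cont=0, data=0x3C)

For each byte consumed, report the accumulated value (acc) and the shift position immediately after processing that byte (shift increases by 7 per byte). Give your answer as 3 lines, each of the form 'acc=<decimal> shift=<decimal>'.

byte 0=0xDF: payload=0x5F=95, contrib = 95<<0 = 95; acc -> 95, shift -> 7
byte 1=0xD7: payload=0x57=87, contrib = 87<<7 = 11136; acc -> 11231, shift -> 14
byte 2=0x3C: payload=0x3C=60, contrib = 60<<14 = 983040; acc -> 994271, shift -> 21

Answer: acc=95 shift=7
acc=11231 shift=14
acc=994271 shift=21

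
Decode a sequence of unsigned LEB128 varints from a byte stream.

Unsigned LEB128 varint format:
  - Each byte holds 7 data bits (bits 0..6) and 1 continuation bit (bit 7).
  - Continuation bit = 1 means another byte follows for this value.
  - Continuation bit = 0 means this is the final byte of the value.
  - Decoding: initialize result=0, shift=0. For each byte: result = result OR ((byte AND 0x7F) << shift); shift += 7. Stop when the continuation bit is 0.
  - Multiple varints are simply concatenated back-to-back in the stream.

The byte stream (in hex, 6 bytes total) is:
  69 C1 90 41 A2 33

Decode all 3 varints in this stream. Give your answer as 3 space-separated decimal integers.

Answer: 105 1067073 6562

Derivation:
  byte[0]=0x69 cont=0 payload=0x69=105: acc |= 105<<0 -> acc=105 shift=7 [end]
Varint 1: bytes[0:1] = 69 -> value 105 (1 byte(s))
  byte[1]=0xC1 cont=1 payload=0x41=65: acc |= 65<<0 -> acc=65 shift=7
  byte[2]=0x90 cont=1 payload=0x10=16: acc |= 16<<7 -> acc=2113 shift=14
  byte[3]=0x41 cont=0 payload=0x41=65: acc |= 65<<14 -> acc=1067073 shift=21 [end]
Varint 2: bytes[1:4] = C1 90 41 -> value 1067073 (3 byte(s))
  byte[4]=0xA2 cont=1 payload=0x22=34: acc |= 34<<0 -> acc=34 shift=7
  byte[5]=0x33 cont=0 payload=0x33=51: acc |= 51<<7 -> acc=6562 shift=14 [end]
Varint 3: bytes[4:6] = A2 33 -> value 6562 (2 byte(s))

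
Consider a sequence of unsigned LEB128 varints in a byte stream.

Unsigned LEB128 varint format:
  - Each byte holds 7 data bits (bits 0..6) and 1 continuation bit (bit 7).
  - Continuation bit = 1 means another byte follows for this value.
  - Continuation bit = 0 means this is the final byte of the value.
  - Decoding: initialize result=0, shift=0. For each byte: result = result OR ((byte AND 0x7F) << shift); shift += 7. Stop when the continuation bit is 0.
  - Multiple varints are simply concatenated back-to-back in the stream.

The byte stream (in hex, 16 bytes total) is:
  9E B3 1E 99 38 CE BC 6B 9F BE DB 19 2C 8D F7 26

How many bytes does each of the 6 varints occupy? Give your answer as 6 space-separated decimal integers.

  byte[0]=0x9E cont=1 payload=0x1E=30: acc |= 30<<0 -> acc=30 shift=7
  byte[1]=0xB3 cont=1 payload=0x33=51: acc |= 51<<7 -> acc=6558 shift=14
  byte[2]=0x1E cont=0 payload=0x1E=30: acc |= 30<<14 -> acc=498078 shift=21 [end]
Varint 1: bytes[0:3] = 9E B3 1E -> value 498078 (3 byte(s))
  byte[3]=0x99 cont=1 payload=0x19=25: acc |= 25<<0 -> acc=25 shift=7
  byte[4]=0x38 cont=0 payload=0x38=56: acc |= 56<<7 -> acc=7193 shift=14 [end]
Varint 2: bytes[3:5] = 99 38 -> value 7193 (2 byte(s))
  byte[5]=0xCE cont=1 payload=0x4E=78: acc |= 78<<0 -> acc=78 shift=7
  byte[6]=0xBC cont=1 payload=0x3C=60: acc |= 60<<7 -> acc=7758 shift=14
  byte[7]=0x6B cont=0 payload=0x6B=107: acc |= 107<<14 -> acc=1760846 shift=21 [end]
Varint 3: bytes[5:8] = CE BC 6B -> value 1760846 (3 byte(s))
  byte[8]=0x9F cont=1 payload=0x1F=31: acc |= 31<<0 -> acc=31 shift=7
  byte[9]=0xBE cont=1 payload=0x3E=62: acc |= 62<<7 -> acc=7967 shift=14
  byte[10]=0xDB cont=1 payload=0x5B=91: acc |= 91<<14 -> acc=1498911 shift=21
  byte[11]=0x19 cont=0 payload=0x19=25: acc |= 25<<21 -> acc=53927711 shift=28 [end]
Varint 4: bytes[8:12] = 9F BE DB 19 -> value 53927711 (4 byte(s))
  byte[12]=0x2C cont=0 payload=0x2C=44: acc |= 44<<0 -> acc=44 shift=7 [end]
Varint 5: bytes[12:13] = 2C -> value 44 (1 byte(s))
  byte[13]=0x8D cont=1 payload=0x0D=13: acc |= 13<<0 -> acc=13 shift=7
  byte[14]=0xF7 cont=1 payload=0x77=119: acc |= 119<<7 -> acc=15245 shift=14
  byte[15]=0x26 cont=0 payload=0x26=38: acc |= 38<<14 -> acc=637837 shift=21 [end]
Varint 6: bytes[13:16] = 8D F7 26 -> value 637837 (3 byte(s))

Answer: 3 2 3 4 1 3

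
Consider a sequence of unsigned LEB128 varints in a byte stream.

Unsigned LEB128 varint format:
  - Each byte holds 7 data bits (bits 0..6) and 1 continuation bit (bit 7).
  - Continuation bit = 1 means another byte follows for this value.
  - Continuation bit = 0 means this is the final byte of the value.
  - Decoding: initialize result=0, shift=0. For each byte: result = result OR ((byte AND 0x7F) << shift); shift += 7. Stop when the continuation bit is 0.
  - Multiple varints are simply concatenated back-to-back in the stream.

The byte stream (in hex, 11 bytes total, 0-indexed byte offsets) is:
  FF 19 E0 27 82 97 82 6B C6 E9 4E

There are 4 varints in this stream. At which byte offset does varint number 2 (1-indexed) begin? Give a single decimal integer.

  byte[0]=0xFF cont=1 payload=0x7F=127: acc |= 127<<0 -> acc=127 shift=7
  byte[1]=0x19 cont=0 payload=0x19=25: acc |= 25<<7 -> acc=3327 shift=14 [end]
Varint 1: bytes[0:2] = FF 19 -> value 3327 (2 byte(s))
  byte[2]=0xE0 cont=1 payload=0x60=96: acc |= 96<<0 -> acc=96 shift=7
  byte[3]=0x27 cont=0 payload=0x27=39: acc |= 39<<7 -> acc=5088 shift=14 [end]
Varint 2: bytes[2:4] = E0 27 -> value 5088 (2 byte(s))
  byte[4]=0x82 cont=1 payload=0x02=2: acc |= 2<<0 -> acc=2 shift=7
  byte[5]=0x97 cont=1 payload=0x17=23: acc |= 23<<7 -> acc=2946 shift=14
  byte[6]=0x82 cont=1 payload=0x02=2: acc |= 2<<14 -> acc=35714 shift=21
  byte[7]=0x6B cont=0 payload=0x6B=107: acc |= 107<<21 -> acc=224430978 shift=28 [end]
Varint 3: bytes[4:8] = 82 97 82 6B -> value 224430978 (4 byte(s))
  byte[8]=0xC6 cont=1 payload=0x46=70: acc |= 70<<0 -> acc=70 shift=7
  byte[9]=0xE9 cont=1 payload=0x69=105: acc |= 105<<7 -> acc=13510 shift=14
  byte[10]=0x4E cont=0 payload=0x4E=78: acc |= 78<<14 -> acc=1291462 shift=21 [end]
Varint 4: bytes[8:11] = C6 E9 4E -> value 1291462 (3 byte(s))

Answer: 2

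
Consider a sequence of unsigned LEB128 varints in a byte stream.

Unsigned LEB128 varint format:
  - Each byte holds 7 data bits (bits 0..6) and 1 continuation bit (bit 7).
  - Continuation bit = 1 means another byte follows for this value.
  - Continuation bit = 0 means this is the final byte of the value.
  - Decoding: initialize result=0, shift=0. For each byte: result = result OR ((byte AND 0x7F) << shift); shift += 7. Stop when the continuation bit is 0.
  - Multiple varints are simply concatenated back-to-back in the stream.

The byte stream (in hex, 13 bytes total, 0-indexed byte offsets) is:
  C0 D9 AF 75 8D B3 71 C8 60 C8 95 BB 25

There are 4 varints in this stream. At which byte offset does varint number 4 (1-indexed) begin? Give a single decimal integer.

  byte[0]=0xC0 cont=1 payload=0x40=64: acc |= 64<<0 -> acc=64 shift=7
  byte[1]=0xD9 cont=1 payload=0x59=89: acc |= 89<<7 -> acc=11456 shift=14
  byte[2]=0xAF cont=1 payload=0x2F=47: acc |= 47<<14 -> acc=781504 shift=21
  byte[3]=0x75 cont=0 payload=0x75=117: acc |= 117<<21 -> acc=246148288 shift=28 [end]
Varint 1: bytes[0:4] = C0 D9 AF 75 -> value 246148288 (4 byte(s))
  byte[4]=0x8D cont=1 payload=0x0D=13: acc |= 13<<0 -> acc=13 shift=7
  byte[5]=0xB3 cont=1 payload=0x33=51: acc |= 51<<7 -> acc=6541 shift=14
  byte[6]=0x71 cont=0 payload=0x71=113: acc |= 113<<14 -> acc=1857933 shift=21 [end]
Varint 2: bytes[4:7] = 8D B3 71 -> value 1857933 (3 byte(s))
  byte[7]=0xC8 cont=1 payload=0x48=72: acc |= 72<<0 -> acc=72 shift=7
  byte[8]=0x60 cont=0 payload=0x60=96: acc |= 96<<7 -> acc=12360 shift=14 [end]
Varint 3: bytes[7:9] = C8 60 -> value 12360 (2 byte(s))
  byte[9]=0xC8 cont=1 payload=0x48=72: acc |= 72<<0 -> acc=72 shift=7
  byte[10]=0x95 cont=1 payload=0x15=21: acc |= 21<<7 -> acc=2760 shift=14
  byte[11]=0xBB cont=1 payload=0x3B=59: acc |= 59<<14 -> acc=969416 shift=21
  byte[12]=0x25 cont=0 payload=0x25=37: acc |= 37<<21 -> acc=78564040 shift=28 [end]
Varint 4: bytes[9:13] = C8 95 BB 25 -> value 78564040 (4 byte(s))

Answer: 9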